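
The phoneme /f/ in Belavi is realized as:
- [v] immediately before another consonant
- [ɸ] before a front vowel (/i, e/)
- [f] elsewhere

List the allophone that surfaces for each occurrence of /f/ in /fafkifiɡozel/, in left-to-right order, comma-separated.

[f], [v], [ɸ]

Occurrence 1 (position 1): no conditioning environment matches → elsewhere allophone [f].
Occurrence 2 (position 3): immediately before another consonant → [v].
Occurrence 3 (position 6): before a front vowel (/i, e/) → [ɸ].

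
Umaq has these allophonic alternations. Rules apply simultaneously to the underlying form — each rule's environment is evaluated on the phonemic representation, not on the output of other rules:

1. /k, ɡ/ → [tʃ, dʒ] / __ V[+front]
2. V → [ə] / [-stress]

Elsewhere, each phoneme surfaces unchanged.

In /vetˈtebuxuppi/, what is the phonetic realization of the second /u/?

[ə]

Rule 2 applies to /u/ (between /x/ and /p/: in an unstressed syllable) → [ə].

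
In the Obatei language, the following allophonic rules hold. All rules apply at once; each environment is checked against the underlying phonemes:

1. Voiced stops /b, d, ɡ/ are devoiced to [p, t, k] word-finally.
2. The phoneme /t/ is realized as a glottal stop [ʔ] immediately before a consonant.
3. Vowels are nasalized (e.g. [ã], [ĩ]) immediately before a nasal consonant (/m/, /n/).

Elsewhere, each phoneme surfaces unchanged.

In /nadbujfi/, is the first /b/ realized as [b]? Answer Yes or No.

Yes

/b/ (between /d/ and /u/): rule 1 targets it, but not word-finally → unchanged [b].
The actual realization is [b], which matches [b].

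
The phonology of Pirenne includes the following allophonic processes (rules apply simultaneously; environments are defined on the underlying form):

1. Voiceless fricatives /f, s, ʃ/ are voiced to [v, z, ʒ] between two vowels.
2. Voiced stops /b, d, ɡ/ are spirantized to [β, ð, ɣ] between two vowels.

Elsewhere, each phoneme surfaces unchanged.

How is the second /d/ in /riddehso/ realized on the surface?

/d/ (between /d/ and /e/) fails the environment for rule 2, so it stays [d].

[d]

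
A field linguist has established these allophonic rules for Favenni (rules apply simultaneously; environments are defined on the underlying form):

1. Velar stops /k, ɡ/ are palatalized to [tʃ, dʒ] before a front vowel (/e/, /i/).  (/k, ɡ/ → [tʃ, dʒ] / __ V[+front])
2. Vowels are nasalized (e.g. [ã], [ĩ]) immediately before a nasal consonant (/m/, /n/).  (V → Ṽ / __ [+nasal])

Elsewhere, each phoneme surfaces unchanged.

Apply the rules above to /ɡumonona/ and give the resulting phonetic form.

[ɡũmõnõna]

/ɡ/ (word-initial) fails the environment for rule 1, so it stays [ɡ].
Rule 2 applies to /u/ (between /ɡ/ and /m/: before a nasal consonant) → [ũ].
/m/ (between /u/ and /o/) is unaffected → [m].
/o/ (between /m/ and /n/): before a nasal consonant, so rule 2 applies → [õ].
/n/ — not in any rule's target class → [n].
/o/ meets the environment for rule 2 (before a nasal consonant) → [õ].
/n/ stays [n].
/a/ (word-final) is in the target of rule 2 but the environment (before a nasal consonant) is not met → [a].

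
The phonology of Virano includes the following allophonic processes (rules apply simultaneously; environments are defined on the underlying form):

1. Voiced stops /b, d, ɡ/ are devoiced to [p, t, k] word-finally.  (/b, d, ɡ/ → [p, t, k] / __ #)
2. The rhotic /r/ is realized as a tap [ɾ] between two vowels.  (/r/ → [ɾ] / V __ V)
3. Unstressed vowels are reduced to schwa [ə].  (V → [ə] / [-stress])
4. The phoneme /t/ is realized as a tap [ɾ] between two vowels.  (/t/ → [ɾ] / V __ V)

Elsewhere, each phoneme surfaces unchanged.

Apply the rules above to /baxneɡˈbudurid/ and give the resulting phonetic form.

[bəxnəɡˈbudəɾət]

/b/ (word-initial) fails the environment for rule 1, so it stays [b].
/a/ (between /b/ and /x/) occurs in an unstressed syllable → [ə] by rule 3.
/e/ meets the environment for rule 3 (in an unstressed syllable) → [ə].
/ɡ/ (between /e/ and /b/) fails the environment for rule 1, so it stays [ɡ].
/b/ — between /ɡ/ and /u/; rule 1 does not apply here → [b].
/u/ (between /b/ and /d/) is in the target of rule 3 but the environment (in an unstressed syllable) is not met → [u].
/d/ (between /u/ and /u/): rule 1 targets it, but not word-finally → unchanged [d].
/u/ (between /d/ and /r/): in an unstressed syllable, so rule 3 applies → [ə].
/r/ (between /u/ and /i/): between two vowels, so rule 2 applies → [ɾ].
/i/ — between /r/ and /d/, in an unstressed syllable — surfaces as [ə] (rule 3).
/d/ meets the environment for rule 1 (word-finally) → [t].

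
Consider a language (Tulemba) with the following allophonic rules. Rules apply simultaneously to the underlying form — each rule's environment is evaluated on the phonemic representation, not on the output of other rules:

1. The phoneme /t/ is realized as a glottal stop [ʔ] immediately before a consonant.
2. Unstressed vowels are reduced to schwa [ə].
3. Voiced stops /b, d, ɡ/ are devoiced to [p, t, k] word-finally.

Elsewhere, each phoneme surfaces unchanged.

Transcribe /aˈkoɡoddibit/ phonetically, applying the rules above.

[əˈkoɡəddəbət]

Rule 2 applies to /a/ (word-initial: in an unstressed syllable) → [ə].
/k/ — not in any rule's target class → [k].
/o/ (between /k/ and /ɡ/) is in the target of rule 2 but the environment (in an unstressed syllable) is not met → [o].
/ɡ/ — between /o/ and /o/; rule 3 does not apply here → [ɡ].
/o/ — between /ɡ/ and /d/, in an unstressed syllable — surfaces as [ə] (rule 2).
/d/ — between /o/ and /d/; rule 3 does not apply here → [d].
/d/ (between /d/ and /i/) fails the environment for rule 3, so it stays [d].
/i/ meets the environment for rule 2 (in an unstressed syllable) → [ə].
/b/ (between /i/ and /i/) is in the target of rule 3 but the environment (word-finally) is not met → [b].
/i/ (between /b/ and /t/) occurs in an unstressed syllable → [ə] by rule 2.
/t/ (word-final): rule 1 targets it, but not immediately before a consonant → unchanged [t].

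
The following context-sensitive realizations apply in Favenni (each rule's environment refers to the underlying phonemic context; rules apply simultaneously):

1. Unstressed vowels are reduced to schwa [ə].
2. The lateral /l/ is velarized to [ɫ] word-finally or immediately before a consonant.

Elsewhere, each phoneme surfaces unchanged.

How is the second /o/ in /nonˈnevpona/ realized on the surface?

[ə]

Rule 1 applies to /o/ (between /p/ and /n/: in an unstressed syllable) → [ə].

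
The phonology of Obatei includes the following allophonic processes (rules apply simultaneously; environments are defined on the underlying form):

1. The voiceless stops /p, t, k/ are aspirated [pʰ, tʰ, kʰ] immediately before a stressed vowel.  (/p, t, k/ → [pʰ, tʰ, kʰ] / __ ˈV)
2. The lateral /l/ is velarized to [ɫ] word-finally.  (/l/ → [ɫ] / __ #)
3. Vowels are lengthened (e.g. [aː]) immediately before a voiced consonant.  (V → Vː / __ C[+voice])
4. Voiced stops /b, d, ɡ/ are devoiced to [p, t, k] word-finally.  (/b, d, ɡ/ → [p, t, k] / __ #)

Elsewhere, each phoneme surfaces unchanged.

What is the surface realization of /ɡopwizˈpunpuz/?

[ɡopwiːzˈpʰuːnpuːz]

/ɡ/ (word-initial) fails the environment for rule 4, so it stays [ɡ].
/o/ (between /ɡ/ and /p/) fails the environment for rule 3, so it stays [o].
/p/ (between /o/ and /w/): rule 1 targets it, but not immediately before a stressed vowel → unchanged [p].
/w/ (between /p/ and /i/) is unaffected → [w].
Rule 3 applies to /i/ (between /w/ and /z/: before a voiced consonant) → [iː].
/z/ (between /i/ and /p/): no rule targets it → [z].
/p/ (between /z/ and /u/) occurs immediately before a stressed vowel → [pʰ] by rule 1.
/u/ (between /p/ and /n/) occurs before a voiced consonant → [uː] by rule 3.
/n/ stays [n].
/p/ (between /n/ and /u/) is in the target of rule 1 but the environment (immediately before a stressed vowel) is not met → [p].
/u/ — between /p/ and /z/, before a voiced consonant — surfaces as [uː] (rule 3).
/z/ (word-final): no rule targets it → [z].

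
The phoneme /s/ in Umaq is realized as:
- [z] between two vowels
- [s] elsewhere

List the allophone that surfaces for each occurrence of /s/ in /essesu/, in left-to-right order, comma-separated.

[s], [s], [z]

Occurrence 1 (position 2): no conditioning environment matches → elsewhere allophone [s].
Occurrence 2 (position 3): no conditioning environment matches → elsewhere allophone [s].
Occurrence 3 (position 5): between two vowels → [z].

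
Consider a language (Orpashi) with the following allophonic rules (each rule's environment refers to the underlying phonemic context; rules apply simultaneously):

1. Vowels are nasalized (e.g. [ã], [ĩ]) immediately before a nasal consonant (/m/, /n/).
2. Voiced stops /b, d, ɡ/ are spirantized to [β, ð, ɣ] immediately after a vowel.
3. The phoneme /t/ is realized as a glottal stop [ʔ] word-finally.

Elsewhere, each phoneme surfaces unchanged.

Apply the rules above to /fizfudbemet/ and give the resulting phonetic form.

[fizfuðbẽmeʔ]

/i/ (between /f/ and /z/) is in the target of rule 1 but the environment (before a nasal consonant) is not met → [i].
/u/ (between /f/ and /d/) fails the environment for rule 1, so it stays [u].
Rule 2 applies to /d/ (between /u/ and /b/: immediately after a vowel) → [ð].
/b/ — between /d/ and /e/; rule 2 does not apply here → [b].
/e/ (between /b/ and /m/): before a nasal consonant, so rule 1 applies → [ẽ].
/e/ (between /m/ and /t/) fails the environment for rule 1, so it stays [e].
/t/ meets the environment for rule 3 (word-finally) → [ʔ].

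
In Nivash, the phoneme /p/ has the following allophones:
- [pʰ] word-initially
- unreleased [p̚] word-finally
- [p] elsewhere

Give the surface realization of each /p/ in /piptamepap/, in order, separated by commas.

[pʰ], [p], [p], [p̚]

Occurrence 1 (position 1): word-initially → [pʰ].
Occurrence 2 (position 3): no conditioning environment matches → elsewhere allophone [p].
Occurrence 3 (position 8): no conditioning environment matches → elsewhere allophone [p].
Occurrence 4 (position 10): word-finally → [p̚].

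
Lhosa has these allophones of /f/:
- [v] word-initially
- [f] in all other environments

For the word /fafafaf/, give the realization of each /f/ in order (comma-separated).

[v], [f], [f], [f]

Occurrence 1 (position 1): word-initially → [v].
Occurrence 2 (position 3): no conditioning environment matches → elsewhere allophone [f].
Occurrence 3 (position 5): no conditioning environment matches → elsewhere allophone [f].
Occurrence 4 (position 7): no conditioning environment matches → elsewhere allophone [f].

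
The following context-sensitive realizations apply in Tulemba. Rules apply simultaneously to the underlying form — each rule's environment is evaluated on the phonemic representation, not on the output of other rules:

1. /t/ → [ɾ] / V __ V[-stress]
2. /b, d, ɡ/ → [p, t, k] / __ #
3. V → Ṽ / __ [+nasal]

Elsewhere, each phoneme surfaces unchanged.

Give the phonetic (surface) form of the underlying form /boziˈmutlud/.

/b/ (word-initial): rule 2 targets it, but not word-finally → unchanged [b].
/o/ (between /b/ and /z/) is in the target of rule 3 but the environment (before a nasal consonant) is not met → [o].
/z/ (between /o/ and /i/) is unaffected → [z].
/i/ meets the environment for rule 3 (before a nasal consonant) → [ĩ].
/m/ (between /i/ and /u/): no rule targets it → [m].
/u/ (between /m/ and /t/): rule 3 targets it, but not before a nasal consonant → unchanged [u].
/t/ — between /u/ and /l/; rule 1 does not apply here → [t].
/l/ stays [l].
/u/ (between /l/ and /d/) is in the target of rule 3 but the environment (before a nasal consonant) is not met → [u].
/d/ — word-final, word-finally — surfaces as [t] (rule 2).

[bozĩˈmutlut]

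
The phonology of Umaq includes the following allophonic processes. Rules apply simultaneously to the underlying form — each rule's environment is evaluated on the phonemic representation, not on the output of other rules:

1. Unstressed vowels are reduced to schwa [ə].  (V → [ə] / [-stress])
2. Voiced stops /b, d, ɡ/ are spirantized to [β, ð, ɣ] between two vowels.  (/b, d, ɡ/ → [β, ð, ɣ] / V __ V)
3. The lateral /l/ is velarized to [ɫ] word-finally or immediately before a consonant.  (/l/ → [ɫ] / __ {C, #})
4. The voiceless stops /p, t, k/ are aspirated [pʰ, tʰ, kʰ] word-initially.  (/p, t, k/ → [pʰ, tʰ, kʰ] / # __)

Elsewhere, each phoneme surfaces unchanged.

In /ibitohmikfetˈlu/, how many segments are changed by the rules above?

Segments that undergo a rule: /i/ → [ə] (rule 1); /b/ → [β] (rule 2); /i/ → [ə] (rule 1); /o/ → [ə] (rule 1); /i/ → [ə] (rule 1); /e/ → [ə] (rule 1).
All other segments surface unchanged.

6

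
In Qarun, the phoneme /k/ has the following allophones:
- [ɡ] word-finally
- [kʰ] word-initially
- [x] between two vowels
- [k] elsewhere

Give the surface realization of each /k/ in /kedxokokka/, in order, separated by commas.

[kʰ], [x], [k], [k]

Occurrence 1 (position 1): word-initially → [kʰ].
Occurrence 2 (position 6): between two vowels → [x].
Occurrence 3 (position 8): no conditioning environment matches → elsewhere allophone [k].
Occurrence 4 (position 9): no conditioning environment matches → elsewhere allophone [k].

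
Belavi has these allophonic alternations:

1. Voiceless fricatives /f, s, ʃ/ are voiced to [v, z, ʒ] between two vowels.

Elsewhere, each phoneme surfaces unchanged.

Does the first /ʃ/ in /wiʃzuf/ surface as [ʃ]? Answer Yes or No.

Yes

/ʃ/ (between /i/ and /z/) is in the target of rule 1 but the environment (between two vowels) is not met → [ʃ].
The actual realization is [ʃ], which matches [ʃ].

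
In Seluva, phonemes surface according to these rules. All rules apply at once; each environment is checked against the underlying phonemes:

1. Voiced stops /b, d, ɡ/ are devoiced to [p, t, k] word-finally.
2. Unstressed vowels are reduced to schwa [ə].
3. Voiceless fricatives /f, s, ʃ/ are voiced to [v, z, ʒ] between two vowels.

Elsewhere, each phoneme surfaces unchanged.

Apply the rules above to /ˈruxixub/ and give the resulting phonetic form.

/r/ stays [r].
/u/ (between /r/ and /x/) is in the target of rule 2 but the environment (in an unstressed syllable) is not met → [u].
/x/ — not in any rule's target class → [x].
/i/ meets the environment for rule 2 (in an unstressed syllable) → [ə].
/x/ stays [x].
Rule 2 applies to /u/ (between /x/ and /b/: in an unstressed syllable) → [ə].
Rule 1 applies to /b/ (word-final: word-finally) → [p].

[ˈruxəxəp]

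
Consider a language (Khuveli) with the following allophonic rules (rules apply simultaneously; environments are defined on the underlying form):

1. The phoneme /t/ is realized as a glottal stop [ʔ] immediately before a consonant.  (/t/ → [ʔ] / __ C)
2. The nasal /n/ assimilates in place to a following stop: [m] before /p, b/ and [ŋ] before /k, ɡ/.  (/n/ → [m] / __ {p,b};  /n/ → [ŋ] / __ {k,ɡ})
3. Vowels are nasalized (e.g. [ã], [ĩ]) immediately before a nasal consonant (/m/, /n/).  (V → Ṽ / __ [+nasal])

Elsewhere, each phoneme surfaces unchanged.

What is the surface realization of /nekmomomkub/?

[nekmõmõmkub]

/n/ — word-initial; rule 2 does not apply here → [n].
/e/ — between /n/ and /k/; rule 3 does not apply here → [e].
/k/ — not in any rule's target class → [k].
/m/ (between /k/ and /o/) is unaffected → [m].
Rule 3 applies to /o/ (between /m/ and /m/: before a nasal consonant) → [õ].
/m/ (between /o/ and /o/): no rule targets it → [m].
/o/ (between /m/ and /m/): before a nasal consonant, so rule 3 applies → [õ].
/m/ — not in any rule's target class → [m].
/k/ (between /m/ and /u/): no rule targets it → [k].
/u/ — between /k/ and /b/; rule 3 does not apply here → [u].
/b/ (word-final): no rule targets it → [b].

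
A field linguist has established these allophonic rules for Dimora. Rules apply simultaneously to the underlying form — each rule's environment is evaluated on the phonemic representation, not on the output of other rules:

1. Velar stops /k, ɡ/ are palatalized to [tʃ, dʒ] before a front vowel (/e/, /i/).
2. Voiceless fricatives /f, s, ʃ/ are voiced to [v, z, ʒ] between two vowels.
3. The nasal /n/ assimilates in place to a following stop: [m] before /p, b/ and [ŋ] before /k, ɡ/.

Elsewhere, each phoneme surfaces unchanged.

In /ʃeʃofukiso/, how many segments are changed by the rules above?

4

Segments that undergo a rule: /ʃ/ → [ʒ] (rule 2); /f/ → [v] (rule 2); /k/ → [tʃ] (rule 1); /s/ → [z] (rule 2).
All other segments surface unchanged.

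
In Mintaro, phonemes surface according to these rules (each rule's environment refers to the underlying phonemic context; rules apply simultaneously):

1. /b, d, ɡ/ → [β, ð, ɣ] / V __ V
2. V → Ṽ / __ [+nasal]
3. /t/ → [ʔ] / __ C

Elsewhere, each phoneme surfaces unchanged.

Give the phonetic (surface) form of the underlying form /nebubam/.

/n/ — not in any rule's target class → [n].
/e/ (between /n/ and /b/): rule 2 targets it, but not before a nasal consonant → unchanged [e].
/b/ meets the environment for rule 1 (between two vowels) → [β].
/u/ (between /b/ and /b/) fails the environment for rule 2, so it stays [u].
/b/ meets the environment for rule 1 (between two vowels) → [β].
/a/ meets the environment for rule 2 (before a nasal consonant) → [ã].
/m/ (word-final) is unaffected → [m].

[neβuβãm]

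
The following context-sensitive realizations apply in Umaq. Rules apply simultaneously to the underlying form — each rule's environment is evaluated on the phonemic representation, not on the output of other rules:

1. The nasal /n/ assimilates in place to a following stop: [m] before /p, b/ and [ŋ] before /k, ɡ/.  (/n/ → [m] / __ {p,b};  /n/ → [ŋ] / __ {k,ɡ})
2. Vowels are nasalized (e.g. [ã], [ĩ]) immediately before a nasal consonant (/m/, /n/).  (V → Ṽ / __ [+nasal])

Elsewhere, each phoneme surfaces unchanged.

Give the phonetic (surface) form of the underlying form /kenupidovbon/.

/k/ — not in any rule's target class → [k].
/e/ (between /k/ and /n/): before a nasal consonant, so rule 2 applies → [ẽ].
/n/ (between /e/ and /u/): rule 1 targets it, but not before a labial or velar stop → unchanged [n].
/u/ (between /n/ and /p/) fails the environment for rule 2, so it stays [u].
/p/ (between /u/ and /i/) is unaffected → [p].
/i/ — between /p/ and /d/; rule 2 does not apply here → [i].
/d/ stays [d].
/o/ (between /d/ and /v/) fails the environment for rule 2, so it stays [o].
/v/ (between /o/ and /b/) is unaffected → [v].
/b/ (between /v/ and /o/): no rule targets it → [b].
/o/ — between /b/ and /n/, before a nasal consonant — surfaces as [õ] (rule 2).
/n/ (word-final) is in the target of rule 1 but the environment (before a labial or velar stop) is not met → [n].

[kẽnupidovbõn]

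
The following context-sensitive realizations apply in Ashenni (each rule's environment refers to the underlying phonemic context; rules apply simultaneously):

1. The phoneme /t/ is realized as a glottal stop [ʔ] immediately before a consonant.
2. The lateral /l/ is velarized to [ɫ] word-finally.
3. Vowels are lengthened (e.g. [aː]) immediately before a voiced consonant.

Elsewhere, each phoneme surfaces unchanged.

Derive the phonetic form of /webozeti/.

[weːboːzeti]

/w/ (word-initial): no rule targets it → [w].
/e/ meets the environment for rule 3 (before a voiced consonant) → [eː].
/b/ stays [b].
/o/ — between /b/ and /z/, before a voiced consonant — surfaces as [oː] (rule 3).
/z/ stays [z].
/e/ (between /z/ and /t/) fails the environment for rule 3, so it stays [e].
/t/ (between /e/ and /i/) fails the environment for rule 1, so it stays [t].
/i/ (word-final): rule 3 targets it, but not before a voiced consonant → unchanged [i].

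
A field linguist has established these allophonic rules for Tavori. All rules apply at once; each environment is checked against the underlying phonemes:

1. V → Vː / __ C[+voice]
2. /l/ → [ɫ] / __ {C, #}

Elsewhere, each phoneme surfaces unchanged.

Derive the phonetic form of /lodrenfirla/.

/l/ (word-initial) fails the environment for rule 2, so it stays [l].
/o/ (between /l/ and /d/): before a voiced consonant, so rule 1 applies → [oː].
/d/ (between /o/ and /r/) is unaffected → [d].
/r/ (between /d/ and /e/) is unaffected → [r].
/e/ meets the environment for rule 1 (before a voiced consonant) → [eː].
/n/ stays [n].
/f/ (between /n/ and /i/): no rule targets it → [f].
/i/ — between /f/ and /r/, before a voiced consonant — surfaces as [iː] (rule 1).
/r/ (between /i/ and /l/) is unaffected → [r].
/l/ — between /r/ and /a/; rule 2 does not apply here → [l].
/a/ (word-final) is in the target of rule 1 but the environment (before a voiced consonant) is not met → [a].

[loːdreːnfiːrla]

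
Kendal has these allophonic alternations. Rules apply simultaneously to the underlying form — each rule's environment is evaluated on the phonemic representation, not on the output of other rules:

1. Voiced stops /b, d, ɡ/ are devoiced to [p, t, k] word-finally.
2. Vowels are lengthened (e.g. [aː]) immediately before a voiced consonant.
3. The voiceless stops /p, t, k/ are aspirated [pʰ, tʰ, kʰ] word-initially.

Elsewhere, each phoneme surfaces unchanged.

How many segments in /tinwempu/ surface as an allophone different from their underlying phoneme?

3

Segments that undergo a rule: /t/ → [tʰ] (rule 3); /i/ → [iː] (rule 2); /e/ → [eː] (rule 2).
All other segments surface unchanged.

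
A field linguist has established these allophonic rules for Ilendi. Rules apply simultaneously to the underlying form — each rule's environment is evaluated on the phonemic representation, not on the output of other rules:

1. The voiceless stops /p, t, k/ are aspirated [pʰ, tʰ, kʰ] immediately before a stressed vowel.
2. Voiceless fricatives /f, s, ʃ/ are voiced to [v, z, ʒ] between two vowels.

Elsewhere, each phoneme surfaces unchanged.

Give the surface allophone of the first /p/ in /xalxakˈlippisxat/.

[p]

/p/ (between /i/ and /p/): rule 1 targets it, but not immediately before a stressed vowel → unchanged [p].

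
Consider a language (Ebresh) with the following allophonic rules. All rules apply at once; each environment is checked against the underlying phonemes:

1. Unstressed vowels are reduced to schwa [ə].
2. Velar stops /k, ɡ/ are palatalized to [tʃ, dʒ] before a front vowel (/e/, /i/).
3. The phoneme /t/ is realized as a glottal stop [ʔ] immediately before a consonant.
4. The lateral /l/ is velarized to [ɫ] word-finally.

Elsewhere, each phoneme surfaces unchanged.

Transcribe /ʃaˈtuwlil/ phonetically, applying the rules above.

/a/ — between /ʃ/ and /t/, in an unstressed syllable — surfaces as [ə] (rule 1).
/t/ (between /a/ and /u/) fails the environment for rule 3, so it stays [t].
/u/ — between /t/ and /w/; rule 1 does not apply here → [u].
/l/ (between /w/ and /i/): rule 4 targets it, but not word-finally → unchanged [l].
/i/ (between /l/ and /l/) occurs in an unstressed syllable → [ə] by rule 1.
/l/ (word-final) occurs word-finally → [ɫ] by rule 4.

[ʃəˈtuwləɫ]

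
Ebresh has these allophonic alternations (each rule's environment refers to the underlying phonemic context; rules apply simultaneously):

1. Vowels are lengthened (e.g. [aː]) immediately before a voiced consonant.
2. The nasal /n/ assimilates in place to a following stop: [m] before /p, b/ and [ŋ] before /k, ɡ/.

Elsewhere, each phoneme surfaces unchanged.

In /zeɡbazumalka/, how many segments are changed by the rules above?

4

Segments that undergo a rule: /e/ → [eː] (rule 1); /a/ → [aː] (rule 1); /u/ → [uː] (rule 1); /a/ → [aː] (rule 1).
All other segments surface unchanged.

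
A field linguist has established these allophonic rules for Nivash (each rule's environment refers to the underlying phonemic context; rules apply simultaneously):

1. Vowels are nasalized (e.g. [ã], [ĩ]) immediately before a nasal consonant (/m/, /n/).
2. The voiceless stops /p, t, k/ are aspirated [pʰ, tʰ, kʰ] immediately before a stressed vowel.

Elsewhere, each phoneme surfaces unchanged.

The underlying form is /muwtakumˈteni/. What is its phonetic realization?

/m/ — not in any rule's target class → [m].
/u/ (between /m/ and /w/) fails the environment for rule 1, so it stays [u].
/w/ (between /u/ and /t/): no rule targets it → [w].
/t/ (between /w/ and /a/): rule 2 targets it, but not immediately before a stressed vowel → unchanged [t].
/a/ — between /t/ and /k/; rule 1 does not apply here → [a].
/k/ (between /a/ and /u/) fails the environment for rule 2, so it stays [k].
Rule 1 applies to /u/ (between /k/ and /m/: before a nasal consonant) → [ũ].
/m/ (between /u/ and /t/) is unaffected → [m].
/t/ (between /m/ and /e/): immediately before a stressed vowel, so rule 2 applies → [tʰ].
/e/ (between /t/ and /n/): before a nasal consonant, so rule 1 applies → [ẽ].
/n/ (between /e/ and /i/) is unaffected → [n].
/i/ (word-final): rule 1 targets it, but not before a nasal consonant → unchanged [i].

[muwtakũmˈtʰẽni]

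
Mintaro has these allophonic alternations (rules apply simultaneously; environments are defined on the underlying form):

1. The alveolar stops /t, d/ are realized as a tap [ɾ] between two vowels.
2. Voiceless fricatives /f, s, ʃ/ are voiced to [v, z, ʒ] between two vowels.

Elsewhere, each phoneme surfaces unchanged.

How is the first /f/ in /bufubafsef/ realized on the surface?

Rule 2 applies to /f/ (between /u/ and /u/: between two vowels) → [v].

[v]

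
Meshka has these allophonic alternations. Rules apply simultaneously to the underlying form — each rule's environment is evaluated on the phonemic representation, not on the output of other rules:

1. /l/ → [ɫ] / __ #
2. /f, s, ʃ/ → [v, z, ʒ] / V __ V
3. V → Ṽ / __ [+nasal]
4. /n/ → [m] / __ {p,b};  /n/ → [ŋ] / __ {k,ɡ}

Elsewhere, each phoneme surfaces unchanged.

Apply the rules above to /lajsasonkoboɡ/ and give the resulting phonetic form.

/l/ — word-initial; rule 1 does not apply here → [l].
/a/ (between /l/ and /j/) fails the environment for rule 3, so it stays [a].
/j/ stays [j].
/s/ (between /j/ and /a/): rule 2 targets it, but not between two vowels → unchanged [s].
/a/ (between /s/ and /s/) fails the environment for rule 3, so it stays [a].
/s/ — between /a/ and /o/, between two vowels — surfaces as [z] (rule 2).
Rule 3 applies to /o/ (between /s/ and /n/: before a nasal consonant) → [õ].
/n/ (between /o/ and /k/): before a labial or velar stop, so rule 4 applies → [ŋ].
/k/ (between /n/ and /o/): no rule targets it → [k].
/o/ (between /k/ and /b/) fails the environment for rule 3, so it stays [o].
/b/ (between /o/ and /o/) is unaffected → [b].
/o/ — between /b/ and /ɡ/; rule 3 does not apply here → [o].
/ɡ/ — not in any rule's target class → [ɡ].

[lajsazõŋkoboɡ]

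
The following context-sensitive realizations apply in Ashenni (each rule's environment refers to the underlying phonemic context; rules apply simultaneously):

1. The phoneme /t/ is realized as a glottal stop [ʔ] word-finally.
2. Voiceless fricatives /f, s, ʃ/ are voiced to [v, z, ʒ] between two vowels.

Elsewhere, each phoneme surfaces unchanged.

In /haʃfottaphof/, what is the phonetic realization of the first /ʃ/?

/ʃ/ (between /a/ and /f/): rule 2 targets it, but not between two vowels → unchanged [ʃ].

[ʃ]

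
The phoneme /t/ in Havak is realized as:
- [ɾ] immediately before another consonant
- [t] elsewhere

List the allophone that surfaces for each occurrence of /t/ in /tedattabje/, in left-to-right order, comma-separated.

Occurrence 1 (position 1): no conditioning environment matches → elsewhere allophone [t].
Occurrence 2 (position 5): immediately before another consonant → [ɾ].
Occurrence 3 (position 6): no conditioning environment matches → elsewhere allophone [t].

[t], [ɾ], [t]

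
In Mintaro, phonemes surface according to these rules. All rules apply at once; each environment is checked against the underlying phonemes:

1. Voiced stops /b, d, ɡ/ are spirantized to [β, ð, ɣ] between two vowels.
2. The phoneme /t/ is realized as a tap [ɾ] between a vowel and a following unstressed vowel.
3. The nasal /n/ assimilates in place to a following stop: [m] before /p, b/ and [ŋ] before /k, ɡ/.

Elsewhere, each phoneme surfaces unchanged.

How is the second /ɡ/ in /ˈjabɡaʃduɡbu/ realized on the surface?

[ɡ]

/ɡ/ — between /u/ and /b/; rule 1 does not apply here → [ɡ].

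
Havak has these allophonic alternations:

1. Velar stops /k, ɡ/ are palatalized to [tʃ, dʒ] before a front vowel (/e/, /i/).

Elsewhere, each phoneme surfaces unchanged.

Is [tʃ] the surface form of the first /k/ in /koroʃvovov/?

/k/ (word-initial): rule 1 targets it, but not before a front vowel → unchanged [k].
The actual realization is [k], not [tʃ].

No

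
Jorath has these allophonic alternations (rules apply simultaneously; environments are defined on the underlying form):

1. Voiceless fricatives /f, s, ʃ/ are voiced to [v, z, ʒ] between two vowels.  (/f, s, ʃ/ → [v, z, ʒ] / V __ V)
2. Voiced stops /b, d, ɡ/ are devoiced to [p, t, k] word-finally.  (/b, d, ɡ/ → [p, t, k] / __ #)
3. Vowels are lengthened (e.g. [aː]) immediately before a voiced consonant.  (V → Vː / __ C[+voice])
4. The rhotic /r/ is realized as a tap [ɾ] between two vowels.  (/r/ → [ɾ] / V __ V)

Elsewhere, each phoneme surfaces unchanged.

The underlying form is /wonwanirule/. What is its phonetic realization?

Rule 3 applies to /o/ (between /w/ and /n/: before a voiced consonant) → [oː].
/a/ (between /w/ and /n/): before a voiced consonant, so rule 3 applies → [aː].
/i/ — between /n/ and /r/, before a voiced consonant — surfaces as [iː] (rule 3).
/r/ (between /i/ and /u/): between two vowels, so rule 4 applies → [ɾ].
Rule 3 applies to /u/ (between /r/ and /l/: before a voiced consonant) → [uː].
/e/ (word-final) fails the environment for rule 3, so it stays [e].

[woːnwaːniːɾuːle]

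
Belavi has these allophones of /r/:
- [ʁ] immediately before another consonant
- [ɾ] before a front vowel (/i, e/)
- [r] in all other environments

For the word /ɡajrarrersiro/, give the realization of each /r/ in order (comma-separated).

[r], [ʁ], [ɾ], [ʁ], [r]

Occurrence 1 (position 4): no conditioning environment matches → elsewhere allophone [r].
Occurrence 2 (position 6): immediately before another consonant → [ʁ].
Occurrence 3 (position 7): before a front vowel (/i, e/) → [ɾ].
Occurrence 4 (position 9): immediately before another consonant → [ʁ].
Occurrence 5 (position 12): no conditioning environment matches → elsewhere allophone [r].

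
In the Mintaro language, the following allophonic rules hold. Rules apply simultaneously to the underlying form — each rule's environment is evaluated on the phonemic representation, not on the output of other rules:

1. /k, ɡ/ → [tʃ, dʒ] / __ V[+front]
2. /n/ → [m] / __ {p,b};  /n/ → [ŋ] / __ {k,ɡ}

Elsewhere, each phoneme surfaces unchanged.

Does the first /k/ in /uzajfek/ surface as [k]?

Yes

/k/ (word-final): rule 1 targets it, but not before a front vowel → unchanged [k].
The actual realization is [k], which matches [k].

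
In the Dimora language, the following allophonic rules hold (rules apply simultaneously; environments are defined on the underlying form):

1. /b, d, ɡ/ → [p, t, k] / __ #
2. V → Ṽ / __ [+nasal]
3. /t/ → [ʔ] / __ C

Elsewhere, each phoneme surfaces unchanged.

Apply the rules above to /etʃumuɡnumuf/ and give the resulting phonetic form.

/e/ (word-initial): rule 2 targets it, but not before a nasal consonant → unchanged [e].
/t/ (between /e/ and /ʃ/): immediately before a consonant, so rule 3 applies → [ʔ].
/ʃ/ (between /t/ and /u/) is unaffected → [ʃ].
/u/ (between /ʃ/ and /m/) occurs before a nasal consonant → [ũ] by rule 2.
/m/ (between /u/ and /u/) is unaffected → [m].
/u/ (between /m/ and /ɡ/): rule 2 targets it, but not before a nasal consonant → unchanged [u].
/ɡ/ (between /u/ and /n/): rule 1 targets it, but not word-finally → unchanged [ɡ].
/n/ (between /ɡ/ and /u/) is unaffected → [n].
Rule 2 applies to /u/ (between /n/ and /m/: before a nasal consonant) → [ũ].
/m/ stays [m].
/u/ (between /m/ and /f/): rule 2 targets it, but not before a nasal consonant → unchanged [u].
/f/ — not in any rule's target class → [f].

[eʔʃũmuɡnũmuf]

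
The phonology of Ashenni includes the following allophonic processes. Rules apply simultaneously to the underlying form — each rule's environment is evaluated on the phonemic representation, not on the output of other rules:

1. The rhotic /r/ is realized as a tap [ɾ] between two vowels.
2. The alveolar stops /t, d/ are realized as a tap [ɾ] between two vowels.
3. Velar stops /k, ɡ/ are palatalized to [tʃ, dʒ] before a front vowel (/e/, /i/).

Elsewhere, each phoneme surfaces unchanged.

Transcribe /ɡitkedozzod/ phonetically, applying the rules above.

[dʒittʃeɾozzod]

Rule 3 applies to /ɡ/ (word-initial: before a front vowel) → [dʒ].
/i/ (between /ɡ/ and /t/): no rule targets it → [i].
/t/ (between /i/ and /k/) fails the environment for rule 2, so it stays [t].
/k/ (between /t/ and /e/) occurs before a front vowel → [tʃ] by rule 3.
/e/ — not in any rule's target class → [e].
Rule 2 applies to /d/ (between /e/ and /o/: between two vowels) → [ɾ].
/o/ stays [o].
/z/ (between /o/ and /z/): no rule targets it → [z].
/z/ stays [z].
/o/ — not in any rule's target class → [o].
/d/ (word-final) is in the target of rule 2 but the environment (between two vowels) is not met → [d].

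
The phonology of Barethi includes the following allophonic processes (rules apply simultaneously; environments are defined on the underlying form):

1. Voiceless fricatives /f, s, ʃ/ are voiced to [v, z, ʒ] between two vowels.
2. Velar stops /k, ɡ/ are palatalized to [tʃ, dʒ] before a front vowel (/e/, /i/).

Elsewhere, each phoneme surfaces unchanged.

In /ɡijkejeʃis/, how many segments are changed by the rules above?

3

Segments that undergo a rule: /ɡ/ → [dʒ] (rule 2); /k/ → [tʃ] (rule 2); /ʃ/ → [ʒ] (rule 1).
All other segments surface unchanged.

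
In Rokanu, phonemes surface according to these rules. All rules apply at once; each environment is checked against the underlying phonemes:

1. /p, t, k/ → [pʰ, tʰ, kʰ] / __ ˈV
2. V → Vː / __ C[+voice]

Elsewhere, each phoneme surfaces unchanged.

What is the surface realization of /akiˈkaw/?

/a/ — word-initial; rule 2 does not apply here → [a].
/k/ (between /a/ and /i/): rule 1 targets it, but not immediately before a stressed vowel → unchanged [k].
/i/ (between /k/ and /k/) is in the target of rule 2 but the environment (before a voiced consonant) is not met → [i].
/k/ meets the environment for rule 1 (immediately before a stressed vowel) → [kʰ].
/a/ (between /k/ and /w/) occurs before a voiced consonant → [aː] by rule 2.
/w/ — not in any rule's target class → [w].

[akiˈkʰaːw]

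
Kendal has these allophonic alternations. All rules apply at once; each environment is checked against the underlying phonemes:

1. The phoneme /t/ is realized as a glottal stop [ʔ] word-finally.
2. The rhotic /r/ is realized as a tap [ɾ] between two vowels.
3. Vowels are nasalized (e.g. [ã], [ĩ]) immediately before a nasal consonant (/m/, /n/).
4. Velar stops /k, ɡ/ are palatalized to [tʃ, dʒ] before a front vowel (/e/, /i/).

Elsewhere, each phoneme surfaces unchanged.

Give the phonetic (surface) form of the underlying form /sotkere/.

/s/ — not in any rule's target class → [s].
/o/ — between /s/ and /t/; rule 3 does not apply here → [o].
/t/ — between /o/ and /k/; rule 1 does not apply here → [t].
Rule 4 applies to /k/ (between /t/ and /e/: before a front vowel) → [tʃ].
/e/ (between /k/ and /r/) is in the target of rule 3 but the environment (before a nasal consonant) is not met → [e].
/r/ meets the environment for rule 2 (between two vowels) → [ɾ].
/e/ (word-final) fails the environment for rule 3, so it stays [e].

[sottʃeɾe]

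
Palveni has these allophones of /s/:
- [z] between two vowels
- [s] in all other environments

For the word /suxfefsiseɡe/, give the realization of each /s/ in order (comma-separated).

Occurrence 1 (position 1): no conditioning environment matches → elsewhere allophone [s].
Occurrence 2 (position 7): no conditioning environment matches → elsewhere allophone [s].
Occurrence 3 (position 9): between two vowels → [z].

[s], [s], [z]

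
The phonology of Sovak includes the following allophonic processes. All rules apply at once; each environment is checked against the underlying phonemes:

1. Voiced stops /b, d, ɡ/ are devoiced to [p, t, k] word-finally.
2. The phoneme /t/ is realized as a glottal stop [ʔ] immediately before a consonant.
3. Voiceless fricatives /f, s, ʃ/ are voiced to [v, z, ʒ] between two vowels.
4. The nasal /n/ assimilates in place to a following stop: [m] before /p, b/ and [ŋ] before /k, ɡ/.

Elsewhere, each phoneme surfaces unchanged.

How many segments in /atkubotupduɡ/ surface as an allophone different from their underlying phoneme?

2

Segments that undergo a rule: /t/ → [ʔ] (rule 2); /ɡ/ → [k] (rule 1).
All other segments surface unchanged.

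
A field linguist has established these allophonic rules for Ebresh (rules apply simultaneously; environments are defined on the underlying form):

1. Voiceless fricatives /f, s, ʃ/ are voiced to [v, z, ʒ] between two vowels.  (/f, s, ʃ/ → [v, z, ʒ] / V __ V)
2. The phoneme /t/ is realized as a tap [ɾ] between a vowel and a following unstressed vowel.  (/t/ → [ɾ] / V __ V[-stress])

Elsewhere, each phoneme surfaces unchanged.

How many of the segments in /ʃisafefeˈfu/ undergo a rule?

4

Segments that undergo a rule: /s/ → [z] (rule 1); /f/ → [v] (rule 1); /f/ → [v] (rule 1); /f/ → [v] (rule 1).
All other segments surface unchanged.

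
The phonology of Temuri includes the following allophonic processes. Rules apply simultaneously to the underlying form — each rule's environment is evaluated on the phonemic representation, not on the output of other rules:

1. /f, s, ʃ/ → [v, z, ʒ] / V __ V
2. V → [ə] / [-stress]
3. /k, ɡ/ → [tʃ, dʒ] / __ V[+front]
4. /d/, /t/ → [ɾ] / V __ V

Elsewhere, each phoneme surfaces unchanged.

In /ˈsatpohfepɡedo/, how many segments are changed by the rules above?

Segments that undergo a rule: /o/ → [ə] (rule 2); /e/ → [ə] (rule 2); /ɡ/ → [dʒ] (rule 3); /e/ → [ə] (rule 2); /d/ → [ɾ] (rule 4); /o/ → [ə] (rule 2).
All other segments surface unchanged.

6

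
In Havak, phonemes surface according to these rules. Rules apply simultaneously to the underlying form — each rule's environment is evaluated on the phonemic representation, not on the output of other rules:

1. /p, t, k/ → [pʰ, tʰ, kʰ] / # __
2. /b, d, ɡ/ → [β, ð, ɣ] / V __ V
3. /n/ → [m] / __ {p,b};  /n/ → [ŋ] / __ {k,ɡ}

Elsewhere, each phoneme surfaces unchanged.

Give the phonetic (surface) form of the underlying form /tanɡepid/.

/t/ (word-initial) occurs word-initially → [tʰ] by rule 1.
/a/ (between /t/ and /n/) is unaffected → [a].
/n/ (between /a/ and /ɡ/) occurs before a labial or velar stop → [ŋ] by rule 3.
/ɡ/ (between /n/ and /e/) is in the target of rule 2 but the environment (between two vowels) is not met → [ɡ].
/e/ (between /ɡ/ and /p/) is unaffected → [e].
/p/ (between /e/ and /i/): rule 1 targets it, but not word-initially → unchanged [p].
/i/ (between /p/ and /d/) is unaffected → [i].
/d/ (word-final) fails the environment for rule 2, so it stays [d].

[tʰaŋɡepid]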